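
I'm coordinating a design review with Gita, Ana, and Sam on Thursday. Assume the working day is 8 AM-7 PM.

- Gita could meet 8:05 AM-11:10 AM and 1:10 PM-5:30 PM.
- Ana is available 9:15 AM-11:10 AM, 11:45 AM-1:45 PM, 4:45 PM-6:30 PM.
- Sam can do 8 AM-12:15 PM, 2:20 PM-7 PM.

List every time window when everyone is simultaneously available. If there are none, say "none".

Gita ∩ Ana: 09:15-11:10, 13:10-13:45, 16:45-17:30.
Gita ∩ Ana ∩ Sam: 09:15-11:10, 16:45-17:30.
So the common availability across everyone is 09:15-11:10, 16:45-17:30.

09:15-11:10, 16:45-17:30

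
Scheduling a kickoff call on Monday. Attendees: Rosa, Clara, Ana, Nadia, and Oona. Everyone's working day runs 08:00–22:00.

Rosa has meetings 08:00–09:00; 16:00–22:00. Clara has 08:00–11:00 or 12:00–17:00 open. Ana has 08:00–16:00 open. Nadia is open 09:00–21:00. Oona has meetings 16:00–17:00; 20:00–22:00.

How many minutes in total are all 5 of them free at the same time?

360

Rosa free: 09:00-16:00 (invert busy blocks within the working day).
Clara free: 08:00-11:00, 12:00-17:00.
Ana free: 08:00-16:00.
Nadia free: 09:00-21:00.
Oona free: 08:00-16:00, 17:00-20:00 (invert busy blocks within the working day).
Rosa ∩ Clara: 09:00-11:00, 12:00-16:00.
Rosa ∩ Clara ∩ Ana: 09:00-11:00, 12:00-16:00.
Rosa ∩ Clara ∩ Ana ∩ Nadia: 09:00-11:00, 12:00-16:00.
Rosa ∩ Clara ∩ Ana ∩ Nadia ∩ Oona: 09:00-11:00, 12:00-16:00.
Summing the common windows: 120 + 240 = 360 minutes.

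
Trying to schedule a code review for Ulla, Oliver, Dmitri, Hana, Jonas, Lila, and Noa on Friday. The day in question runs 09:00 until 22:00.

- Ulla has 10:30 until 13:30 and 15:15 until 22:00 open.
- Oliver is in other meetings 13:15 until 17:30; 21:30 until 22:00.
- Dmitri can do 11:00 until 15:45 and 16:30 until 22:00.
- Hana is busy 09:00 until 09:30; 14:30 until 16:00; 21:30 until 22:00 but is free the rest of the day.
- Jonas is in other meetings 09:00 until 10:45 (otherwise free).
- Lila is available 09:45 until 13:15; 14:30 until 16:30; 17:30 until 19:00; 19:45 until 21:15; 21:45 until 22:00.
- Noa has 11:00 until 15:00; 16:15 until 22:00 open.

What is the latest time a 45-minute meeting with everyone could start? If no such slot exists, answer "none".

Ulla free: 10:30-13:30, 15:15-22:00.
Oliver free: 09:00-13:15, 17:30-21:30 (invert busy blocks within the working day).
Dmitri free: 11:00-15:45, 16:30-22:00.
Hana free: 09:30-14:30, 16:00-21:30 (invert busy blocks within the working day).
Jonas free: 10:45-22:00 (invert busy blocks within the working day).
Lila free: 09:45-13:15, 14:30-16:30, 17:30-19:00, 19:45-21:15, 21:45-22:00.
Noa free: 11:00-15:00, 16:15-22:00.
Ulla ∩ Oliver: 10:30-13:15, 17:30-21:30.
Ulla ∩ Oliver ∩ Dmitri: 11:00-13:15, 17:30-21:30.
Ulla ∩ Oliver ∩ Dmitri ∩ Hana: 11:00-13:15, 17:30-21:30.
Ulla ∩ Oliver ∩ Dmitri ∩ Hana ∩ Jonas: 11:00-13:15, 17:30-21:30.
Ulla ∩ Oliver ∩ Dmitri ∩ Hana ∩ Jonas ∩ Lila: 11:00-13:15, 17:30-19:00, 19:45-21:15.
Ulla ∩ Oliver ∩ Dmitri ∩ Hana ∩ Jonas ∩ Lila ∩ Noa: 11:00-13:15, 17:30-19:00, 19:45-21:15.
The last common window of at least 45 minutes is 19:45-21:15; a 45-minute meeting can start as late as 20:30 and still end by 21:15.

20:30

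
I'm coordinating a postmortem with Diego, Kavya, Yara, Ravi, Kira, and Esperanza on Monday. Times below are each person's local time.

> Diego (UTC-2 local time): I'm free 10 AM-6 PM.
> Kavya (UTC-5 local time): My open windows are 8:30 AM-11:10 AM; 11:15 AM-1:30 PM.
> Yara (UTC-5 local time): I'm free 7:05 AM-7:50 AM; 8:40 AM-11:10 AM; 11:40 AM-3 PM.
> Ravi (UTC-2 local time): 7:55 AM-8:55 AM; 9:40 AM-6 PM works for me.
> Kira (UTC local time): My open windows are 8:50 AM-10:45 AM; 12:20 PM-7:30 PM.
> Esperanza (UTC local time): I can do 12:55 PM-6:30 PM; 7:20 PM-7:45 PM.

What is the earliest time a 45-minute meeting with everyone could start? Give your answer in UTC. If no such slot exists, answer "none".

Diego in UTC: 12:00-20:00 (add 2h to convert from UTC-2).
Kavya in UTC: 13:30-16:10, 16:15-18:30 (add 5h to convert from UTC-5).
Yara in UTC: 12:05-12:50, 13:40-16:10, 16:40-20:00 (add 5h to convert from UTC-5).
Ravi in UTC: 09:55-10:55, 11:40-20:00 (add 2h to convert from UTC-2).
Kira in UTC: 08:50-10:45, 12:20-19:30.
Esperanza in UTC: 12:55-18:30, 19:20-19:45.
Diego ∩ Kavya: 13:30-16:10, 16:15-18:30.
Diego ∩ Kavya ∩ Yara: 13:40-16:10, 16:40-18:30.
Diego ∩ Kavya ∩ Yara ∩ Ravi: 13:40-16:10, 16:40-18:30.
Diego ∩ Kavya ∩ Yara ∩ Ravi ∩ Kira: 13:40-16:10, 16:40-18:30.
Diego ∩ Kavya ∩ Yara ∩ Ravi ∩ Kira ∩ Esperanza: 13:40-16:10, 16:40-18:30.
The first common window of at least 45 minutes is 13:40-16:10, so the earliest start is 13:40.

13:40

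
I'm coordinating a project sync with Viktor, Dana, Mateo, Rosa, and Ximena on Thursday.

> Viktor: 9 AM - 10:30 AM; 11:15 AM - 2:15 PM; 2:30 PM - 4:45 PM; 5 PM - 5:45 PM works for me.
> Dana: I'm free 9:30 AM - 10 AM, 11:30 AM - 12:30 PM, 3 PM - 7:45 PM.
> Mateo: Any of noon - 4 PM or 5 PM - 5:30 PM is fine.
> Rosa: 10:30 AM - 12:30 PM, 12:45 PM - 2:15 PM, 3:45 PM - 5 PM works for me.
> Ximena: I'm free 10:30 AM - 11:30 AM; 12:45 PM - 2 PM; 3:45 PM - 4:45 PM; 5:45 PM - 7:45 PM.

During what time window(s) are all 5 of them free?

15:45-16:00

Viktor ∩ Dana: 09:30-10:00, 11:30-12:30, 15:00-16:45, 17:00-17:45.
Viktor ∩ Dana ∩ Mateo: 12:00-12:30, 15:00-16:00, 17:00-17:30.
Viktor ∩ Dana ∩ Mateo ∩ Rosa: 12:00-12:30, 15:45-16:00.
Viktor ∩ Dana ∩ Mateo ∩ Rosa ∩ Ximena: 15:45-16:00.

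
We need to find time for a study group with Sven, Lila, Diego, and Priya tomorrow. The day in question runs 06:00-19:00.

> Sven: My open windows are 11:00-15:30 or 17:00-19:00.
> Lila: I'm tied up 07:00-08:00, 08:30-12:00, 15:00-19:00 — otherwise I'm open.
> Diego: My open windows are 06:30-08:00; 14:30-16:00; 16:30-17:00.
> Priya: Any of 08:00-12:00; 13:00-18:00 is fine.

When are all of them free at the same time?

Sven free: 11:00-15:30, 17:00-19:00.
Lila free: 06:00-07:00, 08:00-08:30, 12:00-15:00 (invert busy blocks within the working day).
Diego free: 06:30-08:00, 14:30-16:00, 16:30-17:00.
Priya free: 08:00-12:00, 13:00-18:00.
Sven ∩ Lila: 12:00-15:00.
Sven ∩ Lila ∩ Diego: 14:30-15:00.
Sven ∩ Lila ∩ Diego ∩ Priya: 14:30-15:00.
So the common availability across everyone is 14:30-15:00.

14:30-15:00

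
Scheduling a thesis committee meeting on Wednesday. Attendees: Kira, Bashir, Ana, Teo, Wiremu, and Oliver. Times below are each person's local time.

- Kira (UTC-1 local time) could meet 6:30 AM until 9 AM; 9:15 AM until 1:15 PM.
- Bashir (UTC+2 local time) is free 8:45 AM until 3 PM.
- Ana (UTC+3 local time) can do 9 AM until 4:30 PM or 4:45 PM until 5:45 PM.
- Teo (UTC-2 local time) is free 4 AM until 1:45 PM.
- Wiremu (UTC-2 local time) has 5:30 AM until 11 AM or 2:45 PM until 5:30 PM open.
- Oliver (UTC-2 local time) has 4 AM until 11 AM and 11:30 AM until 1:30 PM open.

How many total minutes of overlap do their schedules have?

315

Kira in UTC: 07:30-10:00, 10:15-14:15 (add 1h to convert from UTC-1).
Bashir in UTC: 06:45-13:00 (subtract 2h to convert from UTC+2).
Ana in UTC: 06:00-13:30, 13:45-14:45 (subtract 3h to convert from UTC+3).
Teo in UTC: 06:00-15:45 (add 2h to convert from UTC-2).
Wiremu in UTC: 07:30-13:00, 16:45-19:30 (add 2h to convert from UTC-2).
Oliver in UTC: 06:00-13:00, 13:30-15:30 (add 2h to convert from UTC-2).
Kira ∩ Bashir: 07:30-10:00, 10:15-13:00.
Kira ∩ Bashir ∩ Ana: 07:30-10:00, 10:15-13:00.
Kira ∩ Bashir ∩ Ana ∩ Teo: 07:30-10:00, 10:15-13:00.
Kira ∩ Bashir ∩ Ana ∩ Teo ∩ Wiremu: 07:30-10:00, 10:15-13:00.
Kira ∩ Bashir ∩ Ana ∩ Teo ∩ Wiremu ∩ Oliver: 07:30-10:00, 10:15-13:00.
Summing the common windows: 150 + 165 = 315 minutes.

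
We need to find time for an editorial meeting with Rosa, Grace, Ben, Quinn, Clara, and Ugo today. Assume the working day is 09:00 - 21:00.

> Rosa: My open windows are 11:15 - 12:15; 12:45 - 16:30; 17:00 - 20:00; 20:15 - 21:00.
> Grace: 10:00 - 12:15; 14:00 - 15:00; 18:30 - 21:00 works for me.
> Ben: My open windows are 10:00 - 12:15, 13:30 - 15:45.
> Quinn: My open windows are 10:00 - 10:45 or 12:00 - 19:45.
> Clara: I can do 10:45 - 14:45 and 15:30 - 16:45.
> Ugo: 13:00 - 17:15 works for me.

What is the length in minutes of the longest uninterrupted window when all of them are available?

45

Rosa ∩ Grace: 11:15-12:15, 14:00-15:00, 18:30-20:00, 20:15-21:00.
Rosa ∩ Grace ∩ Ben: 11:15-12:15, 14:00-15:00.
Rosa ∩ Grace ∩ Ben ∩ Quinn: 12:00-12:15, 14:00-15:00.
Rosa ∩ Grace ∩ Ben ∩ Quinn ∩ Clara: 12:00-12:15, 14:00-14:45.
Rosa ∩ Grace ∩ Ben ∩ Quinn ∩ Clara ∩ Ugo: 14:00-14:45.
The longest is 14:00-14:45 at 45 minutes.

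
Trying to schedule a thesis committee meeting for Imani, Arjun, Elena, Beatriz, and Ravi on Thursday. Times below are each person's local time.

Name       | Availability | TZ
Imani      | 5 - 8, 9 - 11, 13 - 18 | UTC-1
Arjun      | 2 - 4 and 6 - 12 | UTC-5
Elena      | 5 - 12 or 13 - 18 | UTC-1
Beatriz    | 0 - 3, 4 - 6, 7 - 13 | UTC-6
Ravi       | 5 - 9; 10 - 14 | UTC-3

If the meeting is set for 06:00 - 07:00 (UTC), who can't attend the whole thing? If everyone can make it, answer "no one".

Imani in UTC: 06:00-09:00, 10:00-12:00, 14:00-19:00 (add 1h to convert from UTC-1).
Arjun in UTC: 07:00-09:00, 11:00-17:00 (add 5h to convert from UTC-5).
Elena in UTC: 06:00-13:00, 14:00-19:00 (add 1h to convert from UTC-1).
Beatriz in UTC: 06:00-09:00, 10:00-12:00, 13:00-19:00 (add 6h to convert from UTC-6).
Ravi in UTC: 08:00-12:00, 13:00-17:00 (add 3h to convert from UTC-3).
Imani: free for 06:00-07:00. Arjun: not fully free for 06:00-07:00. Elena: free for 06:00-07:00. Beatriz: free for 06:00-07:00. Ravi: not fully free for 06:00-07:00.

Arjun, Ravi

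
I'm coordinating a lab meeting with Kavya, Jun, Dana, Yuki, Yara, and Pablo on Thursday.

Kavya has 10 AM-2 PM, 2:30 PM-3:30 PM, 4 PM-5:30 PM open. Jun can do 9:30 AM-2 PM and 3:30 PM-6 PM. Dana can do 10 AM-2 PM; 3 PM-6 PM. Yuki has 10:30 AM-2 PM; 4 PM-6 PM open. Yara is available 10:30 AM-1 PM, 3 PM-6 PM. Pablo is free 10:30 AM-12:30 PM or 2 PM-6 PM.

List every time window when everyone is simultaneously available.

Kavya ∩ Jun: 10:00-14:00, 16:00-17:30.
Kavya ∩ Jun ∩ Dana: 10:00-14:00, 16:00-17:30.
Kavya ∩ Jun ∩ Dana ∩ Yuki: 10:30-14:00, 16:00-17:30.
Kavya ∩ Jun ∩ Dana ∩ Yuki ∩ Yara: 10:30-13:00, 16:00-17:30.
Kavya ∩ Jun ∩ Dana ∩ Yuki ∩ Yara ∩ Pablo: 10:30-12:30, 16:00-17:30.

10:30-12:30, 16:00-17:30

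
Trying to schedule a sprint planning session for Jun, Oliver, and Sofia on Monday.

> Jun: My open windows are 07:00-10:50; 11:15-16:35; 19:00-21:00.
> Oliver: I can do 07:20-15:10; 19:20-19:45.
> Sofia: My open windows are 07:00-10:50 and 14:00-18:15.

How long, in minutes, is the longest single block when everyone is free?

210

Jun ∩ Oliver: 07:20-10:50, 11:15-15:10, 19:20-19:45.
Jun ∩ Oliver ∩ Sofia: 07:20-10:50, 14:00-15:10.
Those are the intersection windows.
The longest is 07:20-10:50 at 210 minutes.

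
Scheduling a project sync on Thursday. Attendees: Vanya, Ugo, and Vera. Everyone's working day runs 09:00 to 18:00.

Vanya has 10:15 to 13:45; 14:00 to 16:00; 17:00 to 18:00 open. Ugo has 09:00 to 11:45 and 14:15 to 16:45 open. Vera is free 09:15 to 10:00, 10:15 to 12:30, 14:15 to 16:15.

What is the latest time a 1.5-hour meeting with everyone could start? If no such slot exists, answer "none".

14:30

Vanya ∩ Ugo: 10:15-11:45, 14:15-16:00.
Vanya ∩ Ugo ∩ Vera: 10:15-11:45, 14:15-16:00.
So the common availability across everyone is 10:15-11:45, 14:15-16:00.
The last common window of at least 90 minutes is 14:15-16:00; a 90-minute meeting can start as late as 14:30 and still end by 16:00.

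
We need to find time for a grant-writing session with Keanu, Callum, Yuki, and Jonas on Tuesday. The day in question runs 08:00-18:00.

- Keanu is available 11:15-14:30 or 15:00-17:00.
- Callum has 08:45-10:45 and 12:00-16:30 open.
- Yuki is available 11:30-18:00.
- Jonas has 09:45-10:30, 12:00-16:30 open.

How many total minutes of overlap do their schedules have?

240

Keanu ∩ Callum: 12:00-14:30, 15:00-16:30.
Keanu ∩ Callum ∩ Yuki: 12:00-14:30, 15:00-16:30.
Keanu ∩ Callum ∩ Yuki ∩ Jonas: 12:00-14:30, 15:00-16:30.
Summing the common windows: 150 + 90 = 240 minutes.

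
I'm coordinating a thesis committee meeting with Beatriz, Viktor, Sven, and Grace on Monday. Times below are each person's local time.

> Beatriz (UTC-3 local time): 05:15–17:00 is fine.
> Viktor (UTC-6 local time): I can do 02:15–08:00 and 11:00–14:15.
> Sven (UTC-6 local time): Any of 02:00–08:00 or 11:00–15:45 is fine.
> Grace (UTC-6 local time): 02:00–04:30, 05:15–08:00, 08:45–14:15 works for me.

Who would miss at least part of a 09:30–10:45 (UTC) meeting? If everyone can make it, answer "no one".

Grace

Beatriz in UTC: 08:15-20:00 (add 3h to convert from UTC-3).
Viktor in UTC: 08:15-14:00, 17:00-20:15 (add 6h to convert from UTC-6).
Sven in UTC: 08:00-14:00, 17:00-21:45 (add 6h to convert from UTC-6).
Grace in UTC: 08:00-10:30, 11:15-14:00, 14:45-20:15 (add 6h to convert from UTC-6).
Beatriz: free for 09:30-10:45. Viktor: free for 09:30-10:45. Sven: free for 09:30-10:45. Grace: not fully free for 09:30-10:45.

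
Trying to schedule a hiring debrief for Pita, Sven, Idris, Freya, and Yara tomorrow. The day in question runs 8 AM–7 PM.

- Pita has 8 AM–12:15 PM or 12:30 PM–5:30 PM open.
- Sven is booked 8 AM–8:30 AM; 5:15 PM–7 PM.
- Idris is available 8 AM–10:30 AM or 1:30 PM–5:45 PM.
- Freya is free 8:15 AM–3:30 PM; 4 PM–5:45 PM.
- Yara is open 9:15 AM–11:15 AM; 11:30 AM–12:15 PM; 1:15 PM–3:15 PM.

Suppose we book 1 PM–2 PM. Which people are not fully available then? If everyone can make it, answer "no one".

Idris, Yara

Pita free: 08:00-12:15, 12:30-17:30.
Sven free: 08:30-17:15 (invert busy blocks within the working day).
Idris free: 08:00-10:30, 13:30-17:45.
Freya free: 08:15-15:30, 16:00-17:45.
Yara free: 09:15-11:15, 11:30-12:15, 13:15-15:15.
Pita: free for 13:00-14:00. Sven: free for 13:00-14:00. Idris: not fully free for 13:00-14:00. Freya: free for 13:00-14:00. Yara: not fully free for 13:00-14:00.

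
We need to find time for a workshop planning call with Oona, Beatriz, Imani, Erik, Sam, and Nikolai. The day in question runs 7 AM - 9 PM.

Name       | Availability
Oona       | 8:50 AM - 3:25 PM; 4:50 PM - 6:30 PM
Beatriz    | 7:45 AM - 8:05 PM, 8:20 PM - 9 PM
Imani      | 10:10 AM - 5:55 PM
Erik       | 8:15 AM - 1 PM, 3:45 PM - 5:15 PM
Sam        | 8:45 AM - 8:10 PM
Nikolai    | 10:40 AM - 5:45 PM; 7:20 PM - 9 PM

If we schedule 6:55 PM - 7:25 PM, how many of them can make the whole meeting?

2

Beatriz and Sam can make the full 18:55-19:25 slot — that's 2.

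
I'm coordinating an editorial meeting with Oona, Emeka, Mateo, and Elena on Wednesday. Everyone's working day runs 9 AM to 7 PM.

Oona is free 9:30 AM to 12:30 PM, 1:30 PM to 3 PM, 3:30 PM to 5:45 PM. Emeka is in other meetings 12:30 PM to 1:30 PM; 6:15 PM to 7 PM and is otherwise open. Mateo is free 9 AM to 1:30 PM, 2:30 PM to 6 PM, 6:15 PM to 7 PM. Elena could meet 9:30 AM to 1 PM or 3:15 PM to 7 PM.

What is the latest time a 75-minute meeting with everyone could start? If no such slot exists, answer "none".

Oona free: 09:30-12:30, 13:30-15:00, 15:30-17:45.
Emeka free: 09:00-12:30, 13:30-18:15 (invert busy blocks within the working day).
Mateo free: 09:00-13:30, 14:30-18:00, 18:15-19:00.
Elena free: 09:30-13:00, 15:15-19:00.
Oona ∩ Emeka: 09:30-12:30, 13:30-15:00, 15:30-17:45.
Oona ∩ Emeka ∩ Mateo: 09:30-12:30, 14:30-15:00, 15:30-17:45.
Oona ∩ Emeka ∩ Mateo ∩ Elena: 09:30-12:30, 15:30-17:45.
The last common window of at least 75 minutes is 15:30-17:45; a 75-minute meeting can start as late as 16:30 and still end by 17:45.

16:30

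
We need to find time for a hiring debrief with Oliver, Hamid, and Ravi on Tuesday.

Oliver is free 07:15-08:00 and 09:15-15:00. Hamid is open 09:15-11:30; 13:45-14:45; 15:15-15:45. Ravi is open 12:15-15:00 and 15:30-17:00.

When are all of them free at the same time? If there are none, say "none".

Oliver ∩ Hamid: 09:15-11:30, 13:45-14:45.
Oliver ∩ Hamid ∩ Ravi: 13:45-14:45.

13:45-14:45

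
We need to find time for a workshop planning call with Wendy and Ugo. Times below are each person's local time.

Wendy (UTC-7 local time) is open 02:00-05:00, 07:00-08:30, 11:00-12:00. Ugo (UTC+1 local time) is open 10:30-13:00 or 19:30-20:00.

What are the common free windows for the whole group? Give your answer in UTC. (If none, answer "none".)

09:30-12:00, 18:30-19:00

Wendy in UTC: 09:00-12:00, 14:00-15:30, 18:00-19:00 (add 7h to convert from UTC-7).
Ugo in UTC: 09:30-12:00, 18:30-19:00 (subtract 1h to convert from UTC+1).
Wendy ∩ Ugo: 09:30-12:00, 18:30-19:00.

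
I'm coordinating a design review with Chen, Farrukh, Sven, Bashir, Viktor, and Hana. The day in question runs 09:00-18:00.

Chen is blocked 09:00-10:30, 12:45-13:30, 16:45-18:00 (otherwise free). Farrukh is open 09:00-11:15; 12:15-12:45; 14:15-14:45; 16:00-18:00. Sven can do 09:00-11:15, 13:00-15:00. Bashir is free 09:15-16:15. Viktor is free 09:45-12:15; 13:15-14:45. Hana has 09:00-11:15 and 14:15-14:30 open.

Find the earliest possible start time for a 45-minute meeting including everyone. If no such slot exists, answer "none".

Chen free: 10:30-12:45, 13:30-16:45 (invert busy blocks within the working day).
Farrukh free: 09:00-11:15, 12:15-12:45, 14:15-14:45, 16:00-18:00.
Sven free: 09:00-11:15, 13:00-15:00.
Bashir free: 09:15-16:15.
Viktor free: 09:45-12:15, 13:15-14:45.
Hana free: 09:00-11:15, 14:15-14:30.
Chen ∩ Farrukh: 10:30-11:15, 12:15-12:45, 14:15-14:45, 16:00-16:45.
Chen ∩ Farrukh ∩ Sven: 10:30-11:15, 14:15-14:45.
Chen ∩ Farrukh ∩ Sven ∩ Bashir: 10:30-11:15, 14:15-14:45.
Chen ∩ Farrukh ∩ Sven ∩ Bashir ∩ Viktor: 10:30-11:15, 14:15-14:45.
Chen ∩ Farrukh ∩ Sven ∩ Bashir ∩ Viktor ∩ Hana: 10:30-11:15, 14:15-14:30.
So the common availability across everyone is 10:30-11:15, 14:15-14:30.
The first common window of at least 45 minutes is 10:30-11:15, so the earliest start is 10:30.

10:30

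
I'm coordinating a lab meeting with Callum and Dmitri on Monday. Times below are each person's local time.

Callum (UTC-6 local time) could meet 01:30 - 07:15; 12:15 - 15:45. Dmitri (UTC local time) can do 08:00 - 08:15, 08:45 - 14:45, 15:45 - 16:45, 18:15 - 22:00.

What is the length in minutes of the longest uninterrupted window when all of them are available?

Callum in UTC: 07:30-13:15, 18:15-21:45 (add 6h to convert from UTC-6).
Dmitri in UTC: 08:00-08:15, 08:45-14:45, 15:45-16:45, 18:15-22:00.
Callum ∩ Dmitri: 08:00-08:15, 08:45-13:15, 18:15-21:45.
The longest is 08:45-13:15 at 270 minutes.

270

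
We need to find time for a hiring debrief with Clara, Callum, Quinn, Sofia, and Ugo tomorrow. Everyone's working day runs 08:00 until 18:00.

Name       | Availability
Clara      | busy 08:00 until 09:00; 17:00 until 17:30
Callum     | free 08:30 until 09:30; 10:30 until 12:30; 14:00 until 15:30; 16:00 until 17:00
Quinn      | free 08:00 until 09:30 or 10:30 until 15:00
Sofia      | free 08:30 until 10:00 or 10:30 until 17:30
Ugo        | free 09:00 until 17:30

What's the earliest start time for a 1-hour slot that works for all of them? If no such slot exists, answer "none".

Clara free: 09:00-17:00, 17:30-18:00 (invert busy blocks within the working day).
Callum free: 08:30-09:30, 10:30-12:30, 14:00-15:30, 16:00-17:00.
Quinn free: 08:00-09:30, 10:30-15:00.
Sofia free: 08:30-10:00, 10:30-17:30.
Ugo free: 09:00-17:30.
Clara ∩ Callum: 09:00-09:30, 10:30-12:30, 14:00-15:30, 16:00-17:00.
Clara ∩ Callum ∩ Quinn: 09:00-09:30, 10:30-12:30, 14:00-15:00.
Clara ∩ Callum ∩ Quinn ∩ Sofia: 09:00-09:30, 10:30-12:30, 14:00-15:00.
Clara ∩ Callum ∩ Quinn ∩ Sofia ∩ Ugo: 09:00-09:30, 10:30-12:30, 14:00-15:00.
Those are the intersection windows.
The first common window of at least 60 minutes is 10:30-12:30, so the earliest start is 10:30.

10:30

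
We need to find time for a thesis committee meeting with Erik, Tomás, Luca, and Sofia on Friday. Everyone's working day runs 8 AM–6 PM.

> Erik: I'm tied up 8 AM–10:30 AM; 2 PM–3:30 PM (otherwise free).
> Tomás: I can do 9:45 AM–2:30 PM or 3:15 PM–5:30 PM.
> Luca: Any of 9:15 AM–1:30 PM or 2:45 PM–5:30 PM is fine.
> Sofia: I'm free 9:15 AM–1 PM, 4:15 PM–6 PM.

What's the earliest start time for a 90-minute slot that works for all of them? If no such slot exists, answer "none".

Erik free: 10:30-14:00, 15:30-18:00 (invert busy blocks within the working day).
Tomás free: 09:45-14:30, 15:15-17:30.
Luca free: 09:15-13:30, 14:45-17:30.
Sofia free: 09:15-13:00, 16:15-18:00.
Erik ∩ Tomás: 10:30-14:00, 15:30-17:30.
Erik ∩ Tomás ∩ Luca: 10:30-13:30, 15:30-17:30.
Erik ∩ Tomás ∩ Luca ∩ Sofia: 10:30-13:00, 16:15-17:30.
Those are the intersection windows.
The first common window of at least 90 minutes is 10:30-13:00, so the earliest start is 10:30.

10:30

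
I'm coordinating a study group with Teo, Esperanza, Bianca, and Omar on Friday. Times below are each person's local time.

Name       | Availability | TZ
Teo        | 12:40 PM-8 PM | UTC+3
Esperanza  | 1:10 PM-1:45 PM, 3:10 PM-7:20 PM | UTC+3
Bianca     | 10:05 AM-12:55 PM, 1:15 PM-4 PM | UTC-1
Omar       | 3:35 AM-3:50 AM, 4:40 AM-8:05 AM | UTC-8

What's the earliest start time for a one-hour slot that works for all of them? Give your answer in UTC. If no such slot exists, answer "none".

Teo in UTC: 09:40-17:00 (subtract 3h to convert from UTC+3).
Esperanza in UTC: 10:10-10:45, 12:10-16:20 (subtract 3h to convert from UTC+3).
Bianca in UTC: 11:05-13:55, 14:15-17:00 (add 1h to convert from UTC-1).
Omar in UTC: 11:35-11:50, 12:40-16:05 (add 8h to convert from UTC-8).
Teo ∩ Esperanza: 10:10-10:45, 12:10-16:20.
Teo ∩ Esperanza ∩ Bianca: 12:10-13:55, 14:15-16:20.
Teo ∩ Esperanza ∩ Bianca ∩ Omar: 12:40-13:55, 14:15-16:05.
So the common availability across everyone is 12:40-13:55, 14:15-16:05.
The first common window of at least 60 minutes is 12:40-13:55, so the earliest start is 12:40.

12:40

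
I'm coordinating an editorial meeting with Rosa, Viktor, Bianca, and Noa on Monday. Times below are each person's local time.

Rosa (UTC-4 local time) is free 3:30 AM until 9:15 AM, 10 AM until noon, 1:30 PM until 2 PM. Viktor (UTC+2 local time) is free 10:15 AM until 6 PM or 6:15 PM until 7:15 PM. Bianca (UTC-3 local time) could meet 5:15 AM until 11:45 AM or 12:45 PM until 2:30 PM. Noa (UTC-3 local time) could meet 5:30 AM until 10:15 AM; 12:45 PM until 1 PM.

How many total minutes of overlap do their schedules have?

300

Rosa in UTC: 07:30-13:15, 14:00-16:00, 17:30-18:00 (add 4h to convert from UTC-4).
Viktor in UTC: 08:15-16:00, 16:15-17:15 (subtract 2h to convert from UTC+2).
Bianca in UTC: 08:15-14:45, 15:45-17:30 (add 3h to convert from UTC-3).
Noa in UTC: 08:30-13:15, 15:45-16:00 (add 3h to convert from UTC-3).
Rosa ∩ Viktor: 08:15-13:15, 14:00-16:00.
Rosa ∩ Viktor ∩ Bianca: 08:15-13:15, 14:00-14:45, 15:45-16:00.
Rosa ∩ Viktor ∩ Bianca ∩ Noa: 08:30-13:15, 15:45-16:00.
Summing the common windows: 285 + 15 = 300 minutes.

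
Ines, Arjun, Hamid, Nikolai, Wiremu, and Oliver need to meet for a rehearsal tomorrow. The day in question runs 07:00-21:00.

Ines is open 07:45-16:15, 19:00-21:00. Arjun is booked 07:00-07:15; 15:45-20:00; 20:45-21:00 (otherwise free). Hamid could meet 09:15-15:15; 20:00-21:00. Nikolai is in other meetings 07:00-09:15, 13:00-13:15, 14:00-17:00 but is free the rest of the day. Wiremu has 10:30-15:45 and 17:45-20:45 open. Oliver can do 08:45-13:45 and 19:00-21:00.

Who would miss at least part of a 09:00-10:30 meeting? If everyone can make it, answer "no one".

Hamid, Nikolai, Wiremu

Ines free: 07:45-16:15, 19:00-21:00.
Arjun free: 07:15-15:45, 20:00-20:45 (invert busy blocks within the working day).
Hamid free: 09:15-15:15, 20:00-21:00.
Nikolai free: 09:15-13:00, 13:15-14:00, 17:00-21:00 (invert busy blocks within the working day).
Wiremu free: 10:30-15:45, 17:45-20:45.
Oliver free: 08:45-13:45, 19:00-21:00.
Ines: free for 09:00-10:30. Arjun: free for 09:00-10:30. Hamid: not fully free for 09:00-10:30. Nikolai: not fully free for 09:00-10:30. Wiremu: not fully free for 09:00-10:30. Oliver: free for 09:00-10:30.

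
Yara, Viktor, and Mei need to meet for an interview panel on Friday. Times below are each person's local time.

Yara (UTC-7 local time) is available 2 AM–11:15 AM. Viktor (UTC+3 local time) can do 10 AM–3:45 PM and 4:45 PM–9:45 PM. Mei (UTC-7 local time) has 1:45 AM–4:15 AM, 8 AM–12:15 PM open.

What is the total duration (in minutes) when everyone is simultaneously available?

330

Yara in UTC: 09:00-18:15 (add 7h to convert from UTC-7).
Viktor in UTC: 07:00-12:45, 13:45-18:45 (subtract 3h to convert from UTC+3).
Mei in UTC: 08:45-11:15, 15:00-19:15 (add 7h to convert from UTC-7).
Yara ∩ Viktor: 09:00-12:45, 13:45-18:15.
Yara ∩ Viktor ∩ Mei: 09:00-11:15, 15:00-18:15.
Those are the intersection windows.
Summing the common windows: 135 + 195 = 330 minutes.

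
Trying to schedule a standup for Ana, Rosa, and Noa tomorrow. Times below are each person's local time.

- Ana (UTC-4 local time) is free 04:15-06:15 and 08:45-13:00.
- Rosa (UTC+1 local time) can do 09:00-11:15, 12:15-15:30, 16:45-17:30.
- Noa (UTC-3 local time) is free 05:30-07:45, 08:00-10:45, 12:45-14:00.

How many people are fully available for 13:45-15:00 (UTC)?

1

Ana in UTC: 08:15-10:15, 12:45-17:00 (add 4h to convert from UTC-4).
Rosa in UTC: 08:00-10:15, 11:15-14:30, 15:45-16:30 (subtract 1h to convert from UTC+1).
Noa in UTC: 08:30-10:45, 11:00-13:45, 15:45-17:00 (add 3h to convert from UTC-3).
Ana can make the full 13:45-15:00 slot — that's 1.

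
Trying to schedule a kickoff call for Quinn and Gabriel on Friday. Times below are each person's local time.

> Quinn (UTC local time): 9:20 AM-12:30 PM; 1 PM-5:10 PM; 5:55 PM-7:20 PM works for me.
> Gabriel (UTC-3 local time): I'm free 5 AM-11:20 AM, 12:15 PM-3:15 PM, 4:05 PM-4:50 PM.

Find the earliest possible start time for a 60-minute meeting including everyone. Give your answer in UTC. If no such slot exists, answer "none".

09:20

Quinn in UTC: 09:20-12:30, 13:00-17:10, 17:55-19:20.
Gabriel in UTC: 08:00-14:20, 15:15-18:15, 19:05-19:50 (add 3h to convert from UTC-3).
Quinn ∩ Gabriel: 09:20-12:30, 13:00-14:20, 15:15-17:10, 17:55-18:15, 19:05-19:20.
The first common window of at least 60 minutes is 09:20-12:30, so the earliest start is 09:20.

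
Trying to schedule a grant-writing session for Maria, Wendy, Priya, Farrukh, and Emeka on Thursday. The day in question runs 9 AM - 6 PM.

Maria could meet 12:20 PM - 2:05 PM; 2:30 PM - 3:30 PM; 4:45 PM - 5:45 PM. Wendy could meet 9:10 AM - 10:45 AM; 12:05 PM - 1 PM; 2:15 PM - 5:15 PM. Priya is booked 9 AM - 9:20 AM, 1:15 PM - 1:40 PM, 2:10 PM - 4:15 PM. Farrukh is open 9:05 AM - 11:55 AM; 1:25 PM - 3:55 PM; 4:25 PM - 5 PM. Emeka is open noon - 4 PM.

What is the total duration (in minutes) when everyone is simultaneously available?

Maria free: 12:20-14:05, 14:30-15:30, 16:45-17:45.
Wendy free: 09:10-10:45, 12:05-13:00, 14:15-17:15.
Priya free: 09:20-13:15, 13:40-14:10, 16:15-18:00 (invert busy blocks within the working day).
Farrukh free: 09:05-11:55, 13:25-15:55, 16:25-17:00.
Emeka free: 12:00-16:00.
Maria ∩ Wendy: 12:20-13:00, 14:30-15:30, 16:45-17:15.
Maria ∩ Wendy ∩ Priya: 12:20-13:00, 16:45-17:15.
Maria ∩ Wendy ∩ Priya ∩ Farrukh: 16:45-17:00.
Maria ∩ Wendy ∩ Priya ∩ Farrukh ∩ Emeka: ∅.
There is no time when everyone is free.
There is no common window, so the total is 0 minutes.

0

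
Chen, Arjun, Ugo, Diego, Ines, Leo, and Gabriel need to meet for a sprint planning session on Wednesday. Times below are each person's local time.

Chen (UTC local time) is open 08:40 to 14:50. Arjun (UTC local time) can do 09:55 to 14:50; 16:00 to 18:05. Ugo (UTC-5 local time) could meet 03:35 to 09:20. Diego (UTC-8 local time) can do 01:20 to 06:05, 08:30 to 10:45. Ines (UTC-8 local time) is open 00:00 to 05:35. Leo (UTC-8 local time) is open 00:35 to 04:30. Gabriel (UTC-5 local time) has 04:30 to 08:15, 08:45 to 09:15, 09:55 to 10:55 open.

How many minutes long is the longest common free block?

155

Chen in UTC: 08:40-14:50.
Arjun in UTC: 09:55-14:50, 16:00-18:05.
Ugo in UTC: 08:35-14:20 (add 5h to convert from UTC-5).
Diego in UTC: 09:20-14:05, 16:30-18:45 (add 8h to convert from UTC-8).
Ines in UTC: 08:00-13:35 (add 8h to convert from UTC-8).
Leo in UTC: 08:35-12:30 (add 8h to convert from UTC-8).
Gabriel in UTC: 09:30-13:15, 13:45-14:15, 14:55-15:55 (add 5h to convert from UTC-5).
Chen ∩ Arjun: 09:55-14:50.
Chen ∩ Arjun ∩ Ugo: 09:55-14:20.
Chen ∩ Arjun ∩ Ugo ∩ Diego: 09:55-14:05.
Chen ∩ Arjun ∩ Ugo ∩ Diego ∩ Ines: 09:55-13:35.
Chen ∩ Arjun ∩ Ugo ∩ Diego ∩ Ines ∩ Leo: 09:55-12:30.
Chen ∩ Arjun ∩ Ugo ∩ Diego ∩ Ines ∩ Leo ∩ Gabriel: 09:55-12:30.
Those are the intersection windows.
The longest is 09:55-12:30 at 155 minutes.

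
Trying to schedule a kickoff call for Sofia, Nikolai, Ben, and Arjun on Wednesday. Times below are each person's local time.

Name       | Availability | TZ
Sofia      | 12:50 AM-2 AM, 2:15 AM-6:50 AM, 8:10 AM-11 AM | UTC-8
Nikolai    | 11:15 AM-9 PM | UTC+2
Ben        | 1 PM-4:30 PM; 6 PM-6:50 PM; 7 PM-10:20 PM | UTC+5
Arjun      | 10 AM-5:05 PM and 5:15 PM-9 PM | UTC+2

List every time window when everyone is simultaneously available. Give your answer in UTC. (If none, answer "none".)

09:15-10:00, 10:15-11:30, 13:00-13:50, 14:00-14:50, 16:10-17:20

Sofia in UTC: 08:50-10:00, 10:15-14:50, 16:10-19:00 (add 8h to convert from UTC-8).
Nikolai in UTC: 09:15-19:00 (subtract 2h to convert from UTC+2).
Ben in UTC: 08:00-11:30, 13:00-13:50, 14:00-17:20 (subtract 5h to convert from UTC+5).
Arjun in UTC: 08:00-15:05, 15:15-19:00 (subtract 2h to convert from UTC+2).
Sofia ∩ Nikolai: 09:15-10:00, 10:15-14:50, 16:10-19:00.
Sofia ∩ Nikolai ∩ Ben: 09:15-10:00, 10:15-11:30, 13:00-13:50, 14:00-14:50, 16:10-17:20.
Sofia ∩ Nikolai ∩ Ben ∩ Arjun: 09:15-10:00, 10:15-11:30, 13:00-13:50, 14:00-14:50, 16:10-17:20.
So the common availability across everyone is 09:15-10:00, 10:15-11:30, 13:00-13:50, 14:00-14:50, 16:10-17:20.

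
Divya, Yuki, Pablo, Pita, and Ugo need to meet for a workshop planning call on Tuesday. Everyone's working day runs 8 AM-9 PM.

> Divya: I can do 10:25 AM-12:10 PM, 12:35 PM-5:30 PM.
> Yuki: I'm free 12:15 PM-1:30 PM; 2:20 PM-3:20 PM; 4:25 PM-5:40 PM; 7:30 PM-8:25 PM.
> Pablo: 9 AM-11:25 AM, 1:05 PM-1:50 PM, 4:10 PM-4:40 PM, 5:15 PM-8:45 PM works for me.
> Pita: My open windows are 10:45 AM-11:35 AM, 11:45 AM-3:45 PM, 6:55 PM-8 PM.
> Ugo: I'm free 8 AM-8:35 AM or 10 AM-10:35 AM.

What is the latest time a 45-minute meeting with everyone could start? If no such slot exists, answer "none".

Divya ∩ Yuki: 12:35-13:30, 14:20-15:20, 16:25-17:30.
Divya ∩ Yuki ∩ Pablo: 13:05-13:30, 16:25-16:40, 17:15-17:30.
Divya ∩ Yuki ∩ Pablo ∩ Pita: 13:05-13:30.
Divya ∩ Yuki ∩ Pablo ∩ Pita ∩ Ugo: ∅.
There is no time when everyone is free.
No common window is at least 45 minutes long.

none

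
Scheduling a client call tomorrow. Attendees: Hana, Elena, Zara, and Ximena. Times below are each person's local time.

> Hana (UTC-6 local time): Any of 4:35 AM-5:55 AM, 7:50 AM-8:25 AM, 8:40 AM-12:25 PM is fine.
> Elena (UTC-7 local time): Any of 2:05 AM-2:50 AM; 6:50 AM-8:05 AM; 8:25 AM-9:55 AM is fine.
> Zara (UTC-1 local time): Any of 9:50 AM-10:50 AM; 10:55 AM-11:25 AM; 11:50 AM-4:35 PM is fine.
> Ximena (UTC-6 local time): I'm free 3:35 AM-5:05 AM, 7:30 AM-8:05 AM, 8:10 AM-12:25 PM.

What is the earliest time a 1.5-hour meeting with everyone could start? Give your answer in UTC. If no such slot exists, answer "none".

Hana in UTC: 10:35-11:55, 13:50-14:25, 14:40-18:25 (add 6h to convert from UTC-6).
Elena in UTC: 09:05-09:50, 13:50-15:05, 15:25-16:55 (add 7h to convert from UTC-7).
Zara in UTC: 10:50-11:50, 11:55-12:25, 12:50-17:35 (add 1h to convert from UTC-1).
Ximena in UTC: 09:35-11:05, 13:30-14:05, 14:10-18:25 (add 6h to convert from UTC-6).
Hana ∩ Elena: 13:50-14:25, 14:40-15:05, 15:25-16:55.
Hana ∩ Elena ∩ Zara: 13:50-14:25, 14:40-15:05, 15:25-16:55.
Hana ∩ Elena ∩ Zara ∩ Ximena: 13:50-14:05, 14:10-14:25, 14:40-15:05, 15:25-16:55.
So the common availability across everyone is 13:50-14:05, 14:10-14:25, 14:40-15:05, 15:25-16:55.
The first common window of at least 90 minutes is 15:25-16:55, so the earliest start is 15:25.

15:25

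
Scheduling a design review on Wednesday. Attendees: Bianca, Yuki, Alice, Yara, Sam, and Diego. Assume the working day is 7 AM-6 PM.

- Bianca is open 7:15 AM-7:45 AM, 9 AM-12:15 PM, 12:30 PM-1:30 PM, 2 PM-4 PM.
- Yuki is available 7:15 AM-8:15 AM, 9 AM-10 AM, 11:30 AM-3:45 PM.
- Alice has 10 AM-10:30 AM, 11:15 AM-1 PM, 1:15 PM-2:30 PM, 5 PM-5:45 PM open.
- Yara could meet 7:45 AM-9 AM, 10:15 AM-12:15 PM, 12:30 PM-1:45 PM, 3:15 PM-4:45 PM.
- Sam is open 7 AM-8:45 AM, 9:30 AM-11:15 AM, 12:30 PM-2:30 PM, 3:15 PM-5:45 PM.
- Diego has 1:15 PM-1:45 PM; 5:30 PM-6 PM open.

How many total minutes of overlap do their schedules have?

Bianca ∩ Yuki: 07:15-07:45, 09:00-10:00, 11:30-12:15, 12:30-13:30, 14:00-15:45.
Bianca ∩ Yuki ∩ Alice: 11:30-12:15, 12:30-13:00, 13:15-13:30, 14:00-14:30.
Bianca ∩ Yuki ∩ Alice ∩ Yara: 11:30-12:15, 12:30-13:00, 13:15-13:30.
Bianca ∩ Yuki ∩ Alice ∩ Yara ∩ Sam: 12:30-13:00, 13:15-13:30.
Bianca ∩ Yuki ∩ Alice ∩ Yara ∩ Sam ∩ Diego: 13:15-13:30.
So the common availability across everyone is 13:15-13:30.
That's a single block of 15 minutes.

15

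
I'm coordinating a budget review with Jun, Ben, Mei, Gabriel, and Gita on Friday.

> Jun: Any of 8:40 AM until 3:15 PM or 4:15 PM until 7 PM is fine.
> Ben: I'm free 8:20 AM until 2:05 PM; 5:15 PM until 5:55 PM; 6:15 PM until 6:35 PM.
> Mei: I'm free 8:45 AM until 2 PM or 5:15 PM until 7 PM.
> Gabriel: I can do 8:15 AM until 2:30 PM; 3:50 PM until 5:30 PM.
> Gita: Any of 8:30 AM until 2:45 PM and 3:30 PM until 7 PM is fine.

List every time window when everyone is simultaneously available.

Jun ∩ Ben: 08:40-14:05, 17:15-17:55, 18:15-18:35.
Jun ∩ Ben ∩ Mei: 08:45-14:00, 17:15-17:55, 18:15-18:35.
Jun ∩ Ben ∩ Mei ∩ Gabriel: 08:45-14:00, 17:15-17:30.
Jun ∩ Ben ∩ Mei ∩ Gabriel ∩ Gita: 08:45-14:00, 17:15-17:30.

08:45-14:00, 17:15-17:30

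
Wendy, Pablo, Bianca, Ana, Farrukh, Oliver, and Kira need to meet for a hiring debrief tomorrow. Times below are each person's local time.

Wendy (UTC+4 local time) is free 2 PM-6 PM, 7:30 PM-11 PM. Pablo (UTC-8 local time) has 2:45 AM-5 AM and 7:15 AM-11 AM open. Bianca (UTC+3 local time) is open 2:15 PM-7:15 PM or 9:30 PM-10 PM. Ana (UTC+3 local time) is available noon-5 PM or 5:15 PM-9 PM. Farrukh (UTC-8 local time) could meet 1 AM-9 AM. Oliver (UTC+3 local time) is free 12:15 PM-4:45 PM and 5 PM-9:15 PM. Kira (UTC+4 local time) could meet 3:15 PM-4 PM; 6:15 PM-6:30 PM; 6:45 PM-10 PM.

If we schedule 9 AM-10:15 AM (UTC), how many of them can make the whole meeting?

Wendy in UTC: 10:00-14:00, 15:30-19:00 (subtract 4h to convert from UTC+4).
Pablo in UTC: 10:45-13:00, 15:15-19:00 (add 8h to convert from UTC-8).
Bianca in UTC: 11:15-16:15, 18:30-19:00 (subtract 3h to convert from UTC+3).
Ana in UTC: 09:00-14:00, 14:15-18:00 (subtract 3h to convert from UTC+3).
Farrukh in UTC: 09:00-17:00 (add 8h to convert from UTC-8).
Oliver in UTC: 09:15-13:45, 14:00-18:15 (subtract 3h to convert from UTC+3).
Kira in UTC: 11:15-12:00, 14:15-14:30, 14:45-18:00 (subtract 4h to convert from UTC+4).
Ana and Farrukh can make the full 09:00-10:15 slot — that's 2.

2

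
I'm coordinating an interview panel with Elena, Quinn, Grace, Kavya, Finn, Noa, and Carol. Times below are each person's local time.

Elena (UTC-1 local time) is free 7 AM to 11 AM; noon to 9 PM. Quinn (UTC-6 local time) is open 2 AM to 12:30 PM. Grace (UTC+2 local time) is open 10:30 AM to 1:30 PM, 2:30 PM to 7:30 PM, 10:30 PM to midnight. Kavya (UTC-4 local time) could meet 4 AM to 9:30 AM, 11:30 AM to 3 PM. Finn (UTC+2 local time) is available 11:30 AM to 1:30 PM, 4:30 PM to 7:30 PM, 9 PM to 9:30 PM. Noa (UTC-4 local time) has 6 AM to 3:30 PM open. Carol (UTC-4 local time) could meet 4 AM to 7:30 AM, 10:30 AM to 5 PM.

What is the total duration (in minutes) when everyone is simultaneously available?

210

Elena in UTC: 08:00-12:00, 13:00-22:00 (add 1h to convert from UTC-1).
Quinn in UTC: 08:00-18:30 (add 6h to convert from UTC-6).
Grace in UTC: 08:30-11:30, 12:30-17:30, 20:30-22:00 (subtract 2h to convert from UTC+2).
Kavya in UTC: 08:00-13:30, 15:30-19:00 (add 4h to convert from UTC-4).
Finn in UTC: 09:30-11:30, 14:30-17:30, 19:00-19:30 (subtract 2h to convert from UTC+2).
Noa in UTC: 10:00-19:30 (add 4h to convert from UTC-4).
Carol in UTC: 08:00-11:30, 14:30-21:00 (add 4h to convert from UTC-4).
Elena ∩ Quinn: 08:00-12:00, 13:00-18:30.
Elena ∩ Quinn ∩ Grace: 08:30-11:30, 13:00-17:30.
Elena ∩ Quinn ∩ Grace ∩ Kavya: 08:30-11:30, 13:00-13:30, 15:30-17:30.
Elena ∩ Quinn ∩ Grace ∩ Kavya ∩ Finn: 09:30-11:30, 15:30-17:30.
Elena ∩ Quinn ∩ Grace ∩ Kavya ∩ Finn ∩ Noa: 10:00-11:30, 15:30-17:30.
Elena ∩ Quinn ∩ Grace ∩ Kavya ∩ Finn ∩ Noa ∩ Carol: 10:00-11:30, 15:30-17:30.
Those are the intersection windows.
Summing the common windows: 90 + 120 = 210 minutes.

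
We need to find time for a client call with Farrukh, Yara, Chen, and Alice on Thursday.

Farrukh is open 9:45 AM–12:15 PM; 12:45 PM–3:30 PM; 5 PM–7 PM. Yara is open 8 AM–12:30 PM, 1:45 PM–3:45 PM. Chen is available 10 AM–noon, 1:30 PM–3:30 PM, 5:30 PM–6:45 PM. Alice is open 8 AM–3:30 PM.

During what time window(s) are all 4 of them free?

Farrukh ∩ Yara: 09:45-12:15, 13:45-15:30.
Farrukh ∩ Yara ∩ Chen: 10:00-12:00, 13:45-15:30.
Farrukh ∩ Yara ∩ Chen ∩ Alice: 10:00-12:00, 13:45-15:30.
So the common availability across everyone is 10:00-12:00, 13:45-15:30.

10:00-12:00, 13:45-15:30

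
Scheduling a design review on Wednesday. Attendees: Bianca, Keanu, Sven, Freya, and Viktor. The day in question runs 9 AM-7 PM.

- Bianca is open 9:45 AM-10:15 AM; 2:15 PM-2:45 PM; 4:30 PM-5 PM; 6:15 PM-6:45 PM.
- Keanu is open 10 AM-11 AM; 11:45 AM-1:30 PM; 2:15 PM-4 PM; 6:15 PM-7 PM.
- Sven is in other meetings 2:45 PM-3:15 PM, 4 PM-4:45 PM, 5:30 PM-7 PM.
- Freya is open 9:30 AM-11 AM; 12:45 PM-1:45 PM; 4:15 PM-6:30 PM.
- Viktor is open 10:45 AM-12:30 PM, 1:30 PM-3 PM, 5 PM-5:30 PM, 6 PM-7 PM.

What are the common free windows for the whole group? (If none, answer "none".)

Bianca free: 09:45-10:15, 14:15-14:45, 16:30-17:00, 18:15-18:45.
Keanu free: 10:00-11:00, 11:45-13:30, 14:15-16:00, 18:15-19:00.
Sven free: 09:00-14:45, 15:15-16:00, 16:45-17:30 (invert busy blocks within the working day).
Freya free: 09:30-11:00, 12:45-13:45, 16:15-18:30.
Viktor free: 10:45-12:30, 13:30-15:00, 17:00-17:30, 18:00-19:00.
Bianca ∩ Keanu: 10:00-10:15, 14:15-14:45, 18:15-18:45.
Bianca ∩ Keanu ∩ Sven: 10:00-10:15, 14:15-14:45.
Bianca ∩ Keanu ∩ Sven ∩ Freya: 10:00-10:15.
Bianca ∩ Keanu ∩ Sven ∩ Freya ∩ Viktor: ∅.
There is no time when everyone is free.

none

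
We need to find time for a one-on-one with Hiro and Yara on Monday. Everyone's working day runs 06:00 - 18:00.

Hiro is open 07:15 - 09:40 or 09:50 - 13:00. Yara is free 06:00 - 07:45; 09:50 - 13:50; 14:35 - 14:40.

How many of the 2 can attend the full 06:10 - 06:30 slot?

1

Yara can make the full 06:10-06:30 slot — that's 1.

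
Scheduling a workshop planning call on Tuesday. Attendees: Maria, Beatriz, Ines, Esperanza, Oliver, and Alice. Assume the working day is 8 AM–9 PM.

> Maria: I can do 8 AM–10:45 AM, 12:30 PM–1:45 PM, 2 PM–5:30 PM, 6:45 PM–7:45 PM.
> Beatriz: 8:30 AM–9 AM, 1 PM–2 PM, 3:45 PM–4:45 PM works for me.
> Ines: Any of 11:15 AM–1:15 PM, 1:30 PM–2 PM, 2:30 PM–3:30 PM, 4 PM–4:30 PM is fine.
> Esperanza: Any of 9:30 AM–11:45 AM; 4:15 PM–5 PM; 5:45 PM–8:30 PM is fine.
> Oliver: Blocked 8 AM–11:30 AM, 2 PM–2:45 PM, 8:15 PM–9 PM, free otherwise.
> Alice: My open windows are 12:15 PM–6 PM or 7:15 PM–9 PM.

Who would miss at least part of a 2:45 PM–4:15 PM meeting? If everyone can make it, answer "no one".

Beatriz, Esperanza, Ines

Maria free: 08:00-10:45, 12:30-13:45, 14:00-17:30, 18:45-19:45.
Beatriz free: 08:30-09:00, 13:00-14:00, 15:45-16:45.
Ines free: 11:15-13:15, 13:30-14:00, 14:30-15:30, 16:00-16:30.
Esperanza free: 09:30-11:45, 16:15-17:00, 17:45-20:30.
Oliver free: 11:30-14:00, 14:45-20:15 (invert busy blocks within the working day).
Alice free: 12:15-18:00, 19:15-21:00.
Maria: free for 14:45-16:15. Beatriz: not fully free for 14:45-16:15. Ines: not fully free for 14:45-16:15. Esperanza: not fully free for 14:45-16:15. Oliver: free for 14:45-16:15. Alice: free for 14:45-16:15.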